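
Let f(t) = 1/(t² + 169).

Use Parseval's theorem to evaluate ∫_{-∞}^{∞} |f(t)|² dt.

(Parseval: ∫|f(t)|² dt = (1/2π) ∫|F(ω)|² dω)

∫|f(t)|² dt = \frac{\pi}{4394}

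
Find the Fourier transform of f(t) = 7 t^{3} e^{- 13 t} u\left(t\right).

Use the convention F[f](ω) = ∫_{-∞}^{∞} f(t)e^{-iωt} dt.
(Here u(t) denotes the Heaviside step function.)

F(ω) = \frac{42}{\left(i \omega + 13\right)^{4}}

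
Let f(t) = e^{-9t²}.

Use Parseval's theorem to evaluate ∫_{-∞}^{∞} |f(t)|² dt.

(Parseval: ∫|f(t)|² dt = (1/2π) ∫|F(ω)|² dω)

∫|f(t)|² dt = \frac{\sqrt{2} \sqrt{\pi}}{6}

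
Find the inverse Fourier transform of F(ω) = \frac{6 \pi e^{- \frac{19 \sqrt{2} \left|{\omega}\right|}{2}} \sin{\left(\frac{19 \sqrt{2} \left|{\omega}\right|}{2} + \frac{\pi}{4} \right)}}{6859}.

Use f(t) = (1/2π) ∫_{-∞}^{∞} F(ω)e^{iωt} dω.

f(t) = \frac{6}{t^{4} + 130321}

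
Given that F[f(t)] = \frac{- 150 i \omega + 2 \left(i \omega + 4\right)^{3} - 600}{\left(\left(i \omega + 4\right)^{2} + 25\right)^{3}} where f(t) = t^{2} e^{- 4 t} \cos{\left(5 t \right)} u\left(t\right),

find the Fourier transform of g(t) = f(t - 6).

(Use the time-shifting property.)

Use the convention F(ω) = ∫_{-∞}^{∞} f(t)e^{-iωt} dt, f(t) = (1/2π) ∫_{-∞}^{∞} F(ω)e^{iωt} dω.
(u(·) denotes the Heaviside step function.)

F[g](ω) = \frac{2 \left(- 75 i \omega + \left(i \omega + 4\right)^{3} - 300\right) e^{- 6 i \omega}}{\left(\left(i \omega + 4\right)^{2} + 25\right)^{3}}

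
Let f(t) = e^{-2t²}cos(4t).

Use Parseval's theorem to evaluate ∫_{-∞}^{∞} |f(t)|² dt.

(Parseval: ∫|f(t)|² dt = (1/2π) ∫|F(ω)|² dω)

∫|f(t)|² dt = \frac{\sqrt{\pi} \left(1 + e^{4}\right)}{4 e^{4}}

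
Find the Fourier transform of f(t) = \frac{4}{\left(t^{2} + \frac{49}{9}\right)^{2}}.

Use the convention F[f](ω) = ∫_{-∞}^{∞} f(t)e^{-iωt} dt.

F(ω) = \frac{18 \pi \left(7 \left|{\omega}\right| + 3\right) e^{- \frac{7 \left|{\omega}\right|}{3}}}{343}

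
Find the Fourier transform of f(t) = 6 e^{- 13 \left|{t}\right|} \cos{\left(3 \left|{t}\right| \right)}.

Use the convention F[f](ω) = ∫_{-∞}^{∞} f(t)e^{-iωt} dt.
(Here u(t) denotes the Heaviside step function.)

F(ω) = \frac{156 \left(\omega^{2} + 178\right)}{\omega^{4} + 320 \omega^{2} + 31684}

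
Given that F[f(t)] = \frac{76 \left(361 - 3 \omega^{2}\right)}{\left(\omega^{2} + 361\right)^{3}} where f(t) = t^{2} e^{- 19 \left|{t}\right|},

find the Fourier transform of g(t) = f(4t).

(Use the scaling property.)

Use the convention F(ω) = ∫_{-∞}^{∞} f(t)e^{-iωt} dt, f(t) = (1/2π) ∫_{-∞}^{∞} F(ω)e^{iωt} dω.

F[g](ω) = \frac{4864 \left(5776 - 3 \omega^{2}\right)}{\left(\omega^{2} + 5776\right)^{3}}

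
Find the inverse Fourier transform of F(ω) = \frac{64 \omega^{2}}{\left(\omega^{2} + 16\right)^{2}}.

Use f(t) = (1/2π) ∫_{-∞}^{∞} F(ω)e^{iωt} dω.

f(t) = 4 \left(1 - 4 \left|{t}\right|\right) e^{- 4 \left|{t}\right|}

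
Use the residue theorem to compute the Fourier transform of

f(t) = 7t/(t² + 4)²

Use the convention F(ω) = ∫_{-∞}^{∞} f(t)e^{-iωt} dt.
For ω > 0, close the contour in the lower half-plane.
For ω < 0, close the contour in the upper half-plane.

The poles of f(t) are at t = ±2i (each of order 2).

Let g(z) = f(z)e^{-iωz}; for large |z| the factor e^{-iωz} decays in the lower half-plane when ω > 0 and in the upper half-plane when ω < 0.

Case ω > 0 (lower half-plane, clockwise contour ⇒ F(ω) = -2πi·ΣRes):
  Res_{z = - 2 i} g(z) = \frac{7 \omega e^{- 2 \omega}}{8} (pole of order 2)
  F(ω) = -2πi·ΣRes = - \frac{7 i \pi \omega e^{- 2 \omega}}{4}

Case ω < 0 (upper half-plane, counterclockwise contour ⇒ F(ω) = +2πi·ΣRes):
  Res_{z = 2 i} g(z) = - \frac{7 \omega e^{2 \omega}}{8} (pole of order 2)
  F(ω) = 2πi·ΣRes = - \frac{7 i \pi \omega e^{2 \omega}}{4}

Both cases combine into a single formula in |ω|:

F(ω) = - \frac{7 i \pi \omega e^{- 2 \left|{\omega}\right|}}{4}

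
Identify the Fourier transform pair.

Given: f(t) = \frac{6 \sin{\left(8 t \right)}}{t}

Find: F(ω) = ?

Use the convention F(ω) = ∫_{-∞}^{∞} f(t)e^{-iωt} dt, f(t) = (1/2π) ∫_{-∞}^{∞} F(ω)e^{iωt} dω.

F(ω) = \begin{cases} 6 \pi & \text{for}\: \omega > -8 \wedge \omega < 8 \\0 & \text{otherwise} \end{cases}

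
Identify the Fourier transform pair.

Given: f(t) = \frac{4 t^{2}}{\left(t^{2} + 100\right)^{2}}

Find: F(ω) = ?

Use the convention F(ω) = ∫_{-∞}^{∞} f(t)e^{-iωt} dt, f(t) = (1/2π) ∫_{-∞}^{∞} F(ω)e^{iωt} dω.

F(ω) = \frac{\pi \left(1 - 10 \left|{\omega}\right|\right) e^{- 10 \left|{\omega}\right|}}{5}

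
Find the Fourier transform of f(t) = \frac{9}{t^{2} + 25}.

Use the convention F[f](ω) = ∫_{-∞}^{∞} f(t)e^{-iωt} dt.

F(ω) = \frac{9 \pi e^{- 5 \left|{\omega}\right|}}{5}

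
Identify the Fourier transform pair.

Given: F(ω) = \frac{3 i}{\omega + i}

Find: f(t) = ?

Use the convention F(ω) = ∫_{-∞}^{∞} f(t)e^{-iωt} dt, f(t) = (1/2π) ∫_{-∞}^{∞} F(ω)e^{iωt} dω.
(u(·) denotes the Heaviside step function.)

f(t) = 3 e^{t} u\left(- t\right)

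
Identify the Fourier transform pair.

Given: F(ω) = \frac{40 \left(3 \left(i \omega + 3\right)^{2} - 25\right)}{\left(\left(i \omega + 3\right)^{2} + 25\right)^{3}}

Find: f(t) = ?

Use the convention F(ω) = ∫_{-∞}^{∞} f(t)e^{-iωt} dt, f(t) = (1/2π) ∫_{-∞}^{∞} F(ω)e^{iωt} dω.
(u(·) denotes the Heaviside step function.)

f(t) = 4 t^{2} e^{- 3 t} \sin{\left(5 t \right)} u\left(t\right)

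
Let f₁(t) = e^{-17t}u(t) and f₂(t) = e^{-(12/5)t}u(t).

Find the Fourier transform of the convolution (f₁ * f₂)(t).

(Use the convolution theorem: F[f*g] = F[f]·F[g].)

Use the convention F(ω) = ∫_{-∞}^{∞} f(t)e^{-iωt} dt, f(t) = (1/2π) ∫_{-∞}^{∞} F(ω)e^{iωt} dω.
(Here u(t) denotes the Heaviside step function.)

F[f₁*f₂](ω) = \frac{5}{\left(i \omega + 17\right) \left(5 i \omega + 12\right)}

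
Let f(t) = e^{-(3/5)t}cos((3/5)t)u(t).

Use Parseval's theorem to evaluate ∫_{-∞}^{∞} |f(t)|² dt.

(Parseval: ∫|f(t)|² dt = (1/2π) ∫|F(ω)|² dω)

∫|f(t)|² dt = \frac{5}{8}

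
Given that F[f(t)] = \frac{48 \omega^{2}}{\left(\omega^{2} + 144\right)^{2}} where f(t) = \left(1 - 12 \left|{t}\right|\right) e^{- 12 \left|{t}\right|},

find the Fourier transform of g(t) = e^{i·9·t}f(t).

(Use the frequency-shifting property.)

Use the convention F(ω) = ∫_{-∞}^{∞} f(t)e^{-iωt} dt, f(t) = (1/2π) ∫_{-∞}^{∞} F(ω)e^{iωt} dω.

F[g](ω) = \frac{48 \left(\omega - 9\right)^{2}}{\left(\left(\omega - 9\right)^{2} + 144\right)^{2}}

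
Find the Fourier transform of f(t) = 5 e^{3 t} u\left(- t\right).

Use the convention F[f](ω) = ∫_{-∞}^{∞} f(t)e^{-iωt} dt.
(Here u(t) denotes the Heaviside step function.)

F(ω) = - \frac{5}{i \omega - 3}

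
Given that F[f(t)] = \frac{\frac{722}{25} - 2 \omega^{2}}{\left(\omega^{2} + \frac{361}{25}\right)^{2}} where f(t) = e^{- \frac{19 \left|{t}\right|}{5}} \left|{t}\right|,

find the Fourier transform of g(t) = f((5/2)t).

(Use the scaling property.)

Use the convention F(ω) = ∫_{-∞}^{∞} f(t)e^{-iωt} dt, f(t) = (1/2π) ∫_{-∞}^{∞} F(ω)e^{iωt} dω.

F[g](ω) = \frac{20 \left(361 - 4 \omega^{2}\right)}{\left(4 \omega^{2} + 361\right)^{2}}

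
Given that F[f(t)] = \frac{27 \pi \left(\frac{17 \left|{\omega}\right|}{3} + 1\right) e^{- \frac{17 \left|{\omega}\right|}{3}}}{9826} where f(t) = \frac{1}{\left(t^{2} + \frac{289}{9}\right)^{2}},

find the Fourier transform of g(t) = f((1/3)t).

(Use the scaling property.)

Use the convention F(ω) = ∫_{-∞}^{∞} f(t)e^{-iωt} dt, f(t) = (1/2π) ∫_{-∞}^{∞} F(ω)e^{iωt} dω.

F[g](ω) = \frac{81 \pi \left(17 \left|{\omega}\right| + 1\right) e^{- 17 \left|{\omega}\right|}}{9826}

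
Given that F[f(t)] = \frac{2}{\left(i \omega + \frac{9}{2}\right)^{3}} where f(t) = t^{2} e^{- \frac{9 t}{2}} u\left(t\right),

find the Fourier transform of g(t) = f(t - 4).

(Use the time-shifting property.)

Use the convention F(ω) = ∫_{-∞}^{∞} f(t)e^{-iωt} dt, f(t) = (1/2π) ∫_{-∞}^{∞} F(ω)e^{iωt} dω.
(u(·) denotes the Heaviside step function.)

F[g](ω) = \frac{16 e^{- 4 i \omega}}{\left(2 i \omega + 9\right)^{3}}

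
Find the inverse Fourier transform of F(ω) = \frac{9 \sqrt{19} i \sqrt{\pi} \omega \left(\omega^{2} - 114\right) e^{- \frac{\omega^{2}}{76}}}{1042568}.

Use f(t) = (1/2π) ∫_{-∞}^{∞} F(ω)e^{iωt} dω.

f(t) = 9 t^{3} e^{- 19 t^{2}}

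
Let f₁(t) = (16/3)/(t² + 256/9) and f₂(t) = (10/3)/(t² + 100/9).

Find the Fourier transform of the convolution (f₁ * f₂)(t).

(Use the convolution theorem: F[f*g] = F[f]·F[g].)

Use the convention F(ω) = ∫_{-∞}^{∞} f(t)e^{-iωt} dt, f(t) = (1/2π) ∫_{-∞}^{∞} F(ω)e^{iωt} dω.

F[f₁*f₂](ω) = \pi^{2} e^{- \frac{26 \left|{\omega}\right|}{3}}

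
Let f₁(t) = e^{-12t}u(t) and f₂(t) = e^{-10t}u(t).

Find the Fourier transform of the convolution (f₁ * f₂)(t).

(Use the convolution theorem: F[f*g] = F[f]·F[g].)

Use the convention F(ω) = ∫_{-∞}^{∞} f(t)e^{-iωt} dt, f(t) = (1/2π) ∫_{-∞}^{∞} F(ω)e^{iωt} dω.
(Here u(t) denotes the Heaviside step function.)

F[f₁*f₂](ω) = \frac{1}{\left(i \omega + 10\right) \left(i \omega + 12\right)}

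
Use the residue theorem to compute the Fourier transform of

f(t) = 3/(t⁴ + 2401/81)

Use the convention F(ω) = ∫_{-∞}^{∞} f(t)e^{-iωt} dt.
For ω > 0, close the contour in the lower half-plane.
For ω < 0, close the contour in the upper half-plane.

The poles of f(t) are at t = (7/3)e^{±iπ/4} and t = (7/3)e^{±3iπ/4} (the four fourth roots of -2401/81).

Let g(z) = f(z)e^{-iωz}; for large |z| the factor e^{-iωz} decays in the lower half-plane when ω > 0 and in the upper half-plane when ω < 0.

Case ω > 0 (lower half-plane, clockwise contour ⇒ F(ω) = -2πi·ΣRes):
  Res_{z = - \frac{7 \sqrt{2}}{6} - \frac{7 \sqrt{2} i}{6}} g(z) = \frac{81 \sqrt{2} i \left(1 - i\right) e^{\frac{7 \sqrt{2} \omega \left(-1 + i\right)}{6}}}{2744}
  Res_{z = \frac{7 \sqrt{2}}{6} - \frac{7 \sqrt{2} i}{6}} g(z) = \frac{81 \sqrt{2} i \left(1 + i\right) e^{- \frac{7 \sqrt{2} \omega \left(1 + i\right)}{6}}}{2744}
  F(ω) = -2πi·ΣRes = \frac{81 \sqrt{2} \pi \left(1 - i\right) \left(e^{\frac{7 \sqrt{2} i \omega}{3}} + i\right) e^{- \frac{7 \sqrt{2} \omega \left(1 + i\right)}{6}}}{1372} = \frac{81 \pi e^{- \frac{7 \sqrt{2} \omega}{6}} \sin{\left(\frac{7 \sqrt{2} \omega}{6} + \frac{\pi}{4} \right)}}{343}

Case ω < 0 (upper half-plane, counterclockwise contour ⇒ F(ω) = +2πi·ΣRes):
  Res_{z = \frac{7 \sqrt{2}}{6} + \frac{7 \sqrt{2} i}{6}} g(z) = \frac{81 \sqrt{2} i \left(-1 + i\right) e^{\frac{7 \sqrt{2} \omega \left(1 - i\right)}{6}}}{2744}
  Res_{z = - \frac{7 \sqrt{2}}{6} + \frac{7 \sqrt{2} i}{6}} g(z) = \frac{81 \sqrt{2} \left(1 - i\right) e^{\frac{7 \sqrt{2} \omega \left(1 + i\right)}{6}}}{2744}
  F(ω) = 2πi·ΣRes = - \frac{81 \sqrt{2} i \pi \left(i \left(1 - i\right) e^{\frac{7 \sqrt{2} \omega \left(1 - i\right)}{6}} - \left(1 - i\right) e^{\frac{7 \sqrt{2} \omega \left(1 + i\right)}{6}}\right)}{1372} = \frac{81 \pi e^{\frac{7 \sqrt{2} \omega}{6}} \cos{\left(\frac{7 \sqrt{2} \omega}{6} + \frac{\pi}{4} \right)}}{343}

Both cases combine into a single formula in |ω|:

F(ω) = \frac{81 \pi e^{- \frac{7 \sqrt{2} \left|{\omega}\right|}{6}} \sin{\left(\frac{7 \sqrt{2} \left|{\omega}\right|}{6} + \frac{\pi}{4} \right)}}{343}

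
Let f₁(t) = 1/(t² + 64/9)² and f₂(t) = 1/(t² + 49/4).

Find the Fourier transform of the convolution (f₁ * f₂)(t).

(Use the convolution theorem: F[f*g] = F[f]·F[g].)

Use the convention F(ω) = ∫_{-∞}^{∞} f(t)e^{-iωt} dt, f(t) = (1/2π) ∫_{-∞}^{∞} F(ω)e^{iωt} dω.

F[f₁*f₂](ω) = \frac{9 \pi^{2} \left(8 \left|{\omega}\right| + 3\right) e^{- \frac{37 \left|{\omega}\right|}{6}}}{3584}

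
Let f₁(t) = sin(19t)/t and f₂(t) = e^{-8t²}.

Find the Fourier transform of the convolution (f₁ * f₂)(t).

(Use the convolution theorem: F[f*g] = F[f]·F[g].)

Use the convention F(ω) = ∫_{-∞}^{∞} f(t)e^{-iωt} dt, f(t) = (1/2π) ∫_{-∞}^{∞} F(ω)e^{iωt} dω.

F[f₁*f₂](ω) = \begin{cases} \frac{\sqrt{2} \pi^{\frac{3}{2}} e^{- \frac{\omega^{2}}{32}}}{4} & \text{for}\: \omega > -19 \wedge \omega < 19 \\0 & \text{otherwise} \end{cases}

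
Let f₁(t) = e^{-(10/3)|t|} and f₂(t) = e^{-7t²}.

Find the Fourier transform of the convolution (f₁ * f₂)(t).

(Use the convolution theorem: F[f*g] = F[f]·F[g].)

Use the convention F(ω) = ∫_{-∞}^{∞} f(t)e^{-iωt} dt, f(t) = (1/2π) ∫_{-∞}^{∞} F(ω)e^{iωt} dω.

F[f₁*f₂](ω) = \frac{60 \sqrt{7} \sqrt{\pi} e^{- \frac{\omega^{2}}{28}}}{7 \left(9 \omega^{2} + 100\right)}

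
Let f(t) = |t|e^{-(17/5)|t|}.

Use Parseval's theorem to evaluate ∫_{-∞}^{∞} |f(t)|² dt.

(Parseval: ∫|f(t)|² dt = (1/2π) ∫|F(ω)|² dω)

∫|f(t)|² dt = \frac{125}{9826}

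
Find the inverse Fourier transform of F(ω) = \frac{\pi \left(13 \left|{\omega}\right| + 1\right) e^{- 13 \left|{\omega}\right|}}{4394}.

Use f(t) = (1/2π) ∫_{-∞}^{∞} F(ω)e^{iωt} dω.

f(t) = \frac{1}{\left(t^{2} + 169\right)^{2}}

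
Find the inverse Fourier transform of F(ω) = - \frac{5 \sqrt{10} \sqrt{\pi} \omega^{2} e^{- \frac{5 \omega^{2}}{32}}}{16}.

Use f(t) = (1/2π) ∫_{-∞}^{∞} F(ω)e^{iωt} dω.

f(t) = 2 \left(\frac{32 t^{2}}{5} - 2\right) e^{- \frac{8 t^{2}}{5}}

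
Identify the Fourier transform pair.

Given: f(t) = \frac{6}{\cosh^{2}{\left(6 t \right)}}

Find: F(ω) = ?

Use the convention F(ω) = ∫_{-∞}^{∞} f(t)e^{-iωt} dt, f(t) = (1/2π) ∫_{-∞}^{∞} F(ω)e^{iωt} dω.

F(ω) = \frac{\pi \omega}{6 \sinh{\left(\frac{\pi \omega}{12} \right)}}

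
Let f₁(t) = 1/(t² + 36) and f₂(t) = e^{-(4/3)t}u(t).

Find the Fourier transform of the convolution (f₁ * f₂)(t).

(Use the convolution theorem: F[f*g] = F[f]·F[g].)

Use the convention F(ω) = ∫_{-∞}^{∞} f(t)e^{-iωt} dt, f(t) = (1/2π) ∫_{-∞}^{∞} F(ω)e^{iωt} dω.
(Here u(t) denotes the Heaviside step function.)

F[f₁*f₂](ω) = \frac{\pi e^{- 6 \left|{\omega}\right|}}{2 \left(3 i \omega + 4\right)}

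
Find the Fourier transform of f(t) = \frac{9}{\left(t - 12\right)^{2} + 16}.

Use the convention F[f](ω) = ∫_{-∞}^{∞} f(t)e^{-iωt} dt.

F(ω) = \frac{9 \pi e^{- 12 i \omega - 4 \left|{\omega}\right|}}{4}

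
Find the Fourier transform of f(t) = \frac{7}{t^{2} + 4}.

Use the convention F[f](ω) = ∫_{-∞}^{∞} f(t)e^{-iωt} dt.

F(ω) = \frac{7 \pi e^{- 2 \left|{\omega}\right|}}{2}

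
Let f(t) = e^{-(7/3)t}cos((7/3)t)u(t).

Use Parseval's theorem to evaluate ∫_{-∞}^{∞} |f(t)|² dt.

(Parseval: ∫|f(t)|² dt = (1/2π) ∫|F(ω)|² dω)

∫|f(t)|² dt = \frac{9}{56}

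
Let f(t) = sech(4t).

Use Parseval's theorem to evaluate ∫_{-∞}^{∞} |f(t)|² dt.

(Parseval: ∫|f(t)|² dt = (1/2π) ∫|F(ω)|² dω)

∫|f(t)|² dt = \frac{1}{2}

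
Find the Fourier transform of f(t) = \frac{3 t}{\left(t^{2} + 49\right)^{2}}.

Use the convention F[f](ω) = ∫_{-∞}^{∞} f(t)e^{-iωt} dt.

F(ω) = - \frac{3 i \pi \omega e^{- 7 \left|{\omega}\right|}}{14}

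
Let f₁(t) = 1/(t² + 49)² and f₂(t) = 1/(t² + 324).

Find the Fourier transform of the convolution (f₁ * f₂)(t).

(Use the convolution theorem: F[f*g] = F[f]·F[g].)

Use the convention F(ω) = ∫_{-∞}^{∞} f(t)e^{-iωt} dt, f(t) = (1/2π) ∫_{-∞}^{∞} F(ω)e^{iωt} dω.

F[f₁*f₂](ω) = \frac{\pi^{2} \left(7 \left|{\omega}\right| + 1\right) e^{- 25 \left|{\omega}\right|}}{12348}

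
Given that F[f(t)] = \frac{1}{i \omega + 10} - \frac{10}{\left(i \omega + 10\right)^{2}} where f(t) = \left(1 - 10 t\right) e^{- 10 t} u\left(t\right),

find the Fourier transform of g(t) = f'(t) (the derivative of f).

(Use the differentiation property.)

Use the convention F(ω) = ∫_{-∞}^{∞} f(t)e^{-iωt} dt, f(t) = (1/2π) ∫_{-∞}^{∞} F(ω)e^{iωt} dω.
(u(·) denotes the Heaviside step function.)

F[g](ω) = \frac{\omega^{2}}{\omega^{2} - 20 i \omega - 100}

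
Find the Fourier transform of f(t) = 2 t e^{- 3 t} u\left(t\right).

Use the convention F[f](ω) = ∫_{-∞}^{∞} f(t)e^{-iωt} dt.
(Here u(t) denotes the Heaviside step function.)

F(ω) = \frac{2}{\left(i \omega + 3\right)^{2}}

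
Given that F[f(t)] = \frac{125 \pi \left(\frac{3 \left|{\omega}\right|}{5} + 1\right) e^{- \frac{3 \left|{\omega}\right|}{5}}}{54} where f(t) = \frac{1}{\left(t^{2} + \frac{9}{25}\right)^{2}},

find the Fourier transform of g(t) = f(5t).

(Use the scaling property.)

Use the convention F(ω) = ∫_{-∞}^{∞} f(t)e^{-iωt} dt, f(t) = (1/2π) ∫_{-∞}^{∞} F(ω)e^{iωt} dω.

F[g](ω) = \frac{\pi \left(3 \left|{\omega}\right| + 25\right) e^{- \frac{3 \left|{\omega}\right|}{25}}}{54}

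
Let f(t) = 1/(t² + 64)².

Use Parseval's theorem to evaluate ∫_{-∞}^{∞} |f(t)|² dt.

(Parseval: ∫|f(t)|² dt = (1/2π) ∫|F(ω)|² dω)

∫|f(t)|² dt = \frac{5 \pi}{33554432}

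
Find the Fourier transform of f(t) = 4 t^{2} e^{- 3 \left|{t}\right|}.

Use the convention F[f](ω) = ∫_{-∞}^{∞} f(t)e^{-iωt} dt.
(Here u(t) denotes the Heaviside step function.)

F(ω) = \frac{144 \left(3 - \omega^{2}\right)}{\left(\omega^{2} + 9\right)^{3}}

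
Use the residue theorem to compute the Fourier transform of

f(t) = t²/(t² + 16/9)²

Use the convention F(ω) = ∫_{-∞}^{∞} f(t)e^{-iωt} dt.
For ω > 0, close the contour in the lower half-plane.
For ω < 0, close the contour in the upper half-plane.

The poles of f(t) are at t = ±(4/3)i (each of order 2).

Let g(z) = f(z)e^{-iωz}; for large |z| the factor e^{-iωz} decays in the lower half-plane when ω > 0 and in the upper half-plane when ω < 0.

Case ω > 0 (lower half-plane, clockwise contour ⇒ F(ω) = -2πi·ΣRes):
  Res_{z = - \frac{4 i}{3}} g(z) = \frac{i \left(3 - 4 \omega\right) e^{- \frac{4 \omega}{3}}}{16} (pole of order 2)
  F(ω) = -2πi·ΣRes = \frac{\pi \left(3 - 4 \omega\right) e^{- \frac{4 \omega}{3}}}{8}

Case ω < 0 (upper half-plane, counterclockwise contour ⇒ F(ω) = +2πi·ΣRes):
  Res_{z = \frac{4 i}{3}} g(z) = \frac{i \left(- 4 \omega - 3\right) e^{\frac{4 \omega}{3}}}{16} (pole of order 2)
  F(ω) = 2πi·ΣRes = \frac{\pi \left(4 \omega + 3\right) e^{\frac{4 \omega}{3}}}{8}

Both cases combine into a single formula in |ω|:

F(ω) = \frac{\pi \left(3 - 4 \left|{\omega}\right|\right) e^{- \frac{4 \left|{\omega}\right|}{3}}}{8}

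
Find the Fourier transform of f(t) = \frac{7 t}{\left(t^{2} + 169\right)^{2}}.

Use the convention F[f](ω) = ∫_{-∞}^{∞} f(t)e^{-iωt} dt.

F(ω) = - \frac{7 i \pi \omega e^{- 13 \left|{\omega}\right|}}{26}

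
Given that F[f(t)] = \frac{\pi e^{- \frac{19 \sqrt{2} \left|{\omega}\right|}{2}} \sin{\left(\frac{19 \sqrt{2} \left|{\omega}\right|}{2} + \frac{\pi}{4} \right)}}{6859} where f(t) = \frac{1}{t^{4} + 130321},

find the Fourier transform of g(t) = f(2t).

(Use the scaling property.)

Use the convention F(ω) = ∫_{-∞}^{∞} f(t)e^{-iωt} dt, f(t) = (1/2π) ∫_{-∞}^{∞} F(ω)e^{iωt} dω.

F[g](ω) = \frac{\pi e^{- \frac{19 \sqrt{2} \left|{\omega}\right|}{4}} \sin{\left(\frac{19 \sqrt{2} \left|{\omega}\right|}{4} + \frac{\pi}{4} \right)}}{13718}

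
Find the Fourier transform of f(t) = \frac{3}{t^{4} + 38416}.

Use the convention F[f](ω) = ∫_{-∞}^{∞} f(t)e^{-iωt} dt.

F(ω) = \frac{3 \pi e^{- 7 \sqrt{2} \left|{\omega}\right|} \sin{\left(7 \sqrt{2} \left|{\omega}\right| + \frac{\pi}{4} \right)}}{2744}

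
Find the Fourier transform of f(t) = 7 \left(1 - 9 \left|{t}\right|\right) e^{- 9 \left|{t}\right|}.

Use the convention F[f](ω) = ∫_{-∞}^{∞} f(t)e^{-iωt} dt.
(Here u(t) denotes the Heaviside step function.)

F(ω) = \frac{252 \omega^{2}}{\left(\omega^{2} + 81\right)^{2}}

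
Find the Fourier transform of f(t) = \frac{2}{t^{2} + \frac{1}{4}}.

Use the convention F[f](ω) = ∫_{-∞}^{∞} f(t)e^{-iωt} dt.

F(ω) = 4 \pi e^{- \frac{\left|{\omega}\right|}{2}}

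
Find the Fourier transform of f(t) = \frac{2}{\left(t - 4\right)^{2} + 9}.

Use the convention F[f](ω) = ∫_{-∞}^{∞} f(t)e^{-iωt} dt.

F(ω) = \frac{2 \pi e^{- 4 i \omega - 3 \left|{\omega}\right|}}{3}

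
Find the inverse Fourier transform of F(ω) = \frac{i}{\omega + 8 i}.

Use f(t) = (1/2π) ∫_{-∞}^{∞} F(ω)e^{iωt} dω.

f(t) = e^{8 t} u\left(- t\right)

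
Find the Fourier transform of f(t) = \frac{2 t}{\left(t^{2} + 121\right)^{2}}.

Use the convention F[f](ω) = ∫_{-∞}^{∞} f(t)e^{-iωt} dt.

F(ω) = - \frac{i \pi \omega e^{- 11 \left|{\omega}\right|}}{11}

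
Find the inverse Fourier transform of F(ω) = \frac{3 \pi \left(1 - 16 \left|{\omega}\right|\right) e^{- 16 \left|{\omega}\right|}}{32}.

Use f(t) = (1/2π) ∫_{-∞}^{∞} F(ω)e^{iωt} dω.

f(t) = \frac{3 t^{2}}{\left(t^{2} + 256\right)^{2}}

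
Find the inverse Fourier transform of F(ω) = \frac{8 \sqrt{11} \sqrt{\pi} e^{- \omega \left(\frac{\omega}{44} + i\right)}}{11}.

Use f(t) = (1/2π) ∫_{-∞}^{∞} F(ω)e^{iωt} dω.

f(t) = 8 e^{- 11 \left(t - 1\right)^{2}}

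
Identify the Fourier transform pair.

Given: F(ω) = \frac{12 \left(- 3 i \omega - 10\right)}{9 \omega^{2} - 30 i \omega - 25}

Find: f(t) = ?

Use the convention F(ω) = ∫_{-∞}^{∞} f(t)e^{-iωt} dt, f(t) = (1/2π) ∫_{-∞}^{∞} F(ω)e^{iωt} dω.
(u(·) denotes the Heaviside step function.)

f(t) = 4 \left(\frac{5 t}{3} + 1\right) e^{- \frac{5 t}{3}} u\left(t\right)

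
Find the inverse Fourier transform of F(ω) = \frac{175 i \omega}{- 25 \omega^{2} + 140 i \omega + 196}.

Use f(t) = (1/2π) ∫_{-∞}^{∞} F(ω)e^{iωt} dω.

f(t) = 7 \left(1 - \frac{14 t}{5}\right) e^{- \frac{14 t}{5}} u\left(t\right)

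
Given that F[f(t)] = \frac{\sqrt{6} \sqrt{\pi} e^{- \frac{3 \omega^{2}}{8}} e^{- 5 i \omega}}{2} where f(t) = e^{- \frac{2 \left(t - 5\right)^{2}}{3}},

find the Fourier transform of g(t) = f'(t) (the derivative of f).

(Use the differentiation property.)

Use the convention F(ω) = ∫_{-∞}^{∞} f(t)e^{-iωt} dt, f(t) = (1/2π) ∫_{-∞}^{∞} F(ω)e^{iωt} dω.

F[g](ω) = \frac{\sqrt{6} i \sqrt{\pi} \omega e^{- \frac{\omega \left(3 \omega + 40 i\right)}{8}}}{2}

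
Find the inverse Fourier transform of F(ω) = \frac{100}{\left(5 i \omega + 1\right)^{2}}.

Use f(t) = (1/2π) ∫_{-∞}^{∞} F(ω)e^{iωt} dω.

f(t) = 4 t e^{- \frac{t}{5}} u\left(t\right)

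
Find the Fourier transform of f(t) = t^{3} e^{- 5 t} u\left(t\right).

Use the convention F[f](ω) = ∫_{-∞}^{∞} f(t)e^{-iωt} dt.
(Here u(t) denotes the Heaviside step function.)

F(ω) = \frac{6}{\left(i \omega + 5\right)^{4}}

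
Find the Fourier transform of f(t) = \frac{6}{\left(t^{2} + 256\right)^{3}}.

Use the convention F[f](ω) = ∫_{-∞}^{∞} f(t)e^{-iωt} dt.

F(ω) = \frac{3 \pi \left(256 \omega^{2} + 48 \left|{\omega}\right| + 3\right) e^{- 16 \left|{\omega}\right|}}{4194304}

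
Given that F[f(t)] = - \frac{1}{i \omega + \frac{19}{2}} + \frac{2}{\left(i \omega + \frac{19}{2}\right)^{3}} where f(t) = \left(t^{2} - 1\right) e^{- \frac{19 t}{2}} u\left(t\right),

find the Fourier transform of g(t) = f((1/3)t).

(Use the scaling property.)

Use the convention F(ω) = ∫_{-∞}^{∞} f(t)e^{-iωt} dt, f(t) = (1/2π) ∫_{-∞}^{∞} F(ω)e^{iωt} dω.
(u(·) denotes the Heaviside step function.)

F[g](ω) = \frac{6 \left(48 i \omega - \left(6 i \omega + 19\right)^{3} + 152\right)}{\left(6 i \omega + 19\right)^{4}}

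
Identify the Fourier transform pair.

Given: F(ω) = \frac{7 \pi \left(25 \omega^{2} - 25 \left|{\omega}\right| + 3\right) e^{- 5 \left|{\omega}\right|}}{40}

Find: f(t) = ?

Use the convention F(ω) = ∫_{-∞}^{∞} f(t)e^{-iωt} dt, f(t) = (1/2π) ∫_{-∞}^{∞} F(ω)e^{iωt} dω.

f(t) = \frac{7 t^{4}}{\left(t^{2} + 25\right)^{3}}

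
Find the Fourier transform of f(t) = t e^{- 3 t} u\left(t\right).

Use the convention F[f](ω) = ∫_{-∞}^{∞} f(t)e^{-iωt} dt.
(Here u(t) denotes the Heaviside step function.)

F(ω) = \frac{1}{\left(i \omega + 3\right)^{2}}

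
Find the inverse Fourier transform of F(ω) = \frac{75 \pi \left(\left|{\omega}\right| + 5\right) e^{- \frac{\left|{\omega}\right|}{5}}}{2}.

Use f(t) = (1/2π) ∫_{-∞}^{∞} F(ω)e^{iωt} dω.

f(t) = \frac{3}{\left(t^{2} + \frac{1}{25}\right)^{2}}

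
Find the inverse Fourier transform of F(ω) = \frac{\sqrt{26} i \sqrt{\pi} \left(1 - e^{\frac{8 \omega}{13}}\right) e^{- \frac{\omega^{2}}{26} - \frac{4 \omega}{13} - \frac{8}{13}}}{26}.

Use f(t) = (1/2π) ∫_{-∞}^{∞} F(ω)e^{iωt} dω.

f(t) = e^{- \frac{13 t^{2}}{2}} \sin{\left(4 t \right)}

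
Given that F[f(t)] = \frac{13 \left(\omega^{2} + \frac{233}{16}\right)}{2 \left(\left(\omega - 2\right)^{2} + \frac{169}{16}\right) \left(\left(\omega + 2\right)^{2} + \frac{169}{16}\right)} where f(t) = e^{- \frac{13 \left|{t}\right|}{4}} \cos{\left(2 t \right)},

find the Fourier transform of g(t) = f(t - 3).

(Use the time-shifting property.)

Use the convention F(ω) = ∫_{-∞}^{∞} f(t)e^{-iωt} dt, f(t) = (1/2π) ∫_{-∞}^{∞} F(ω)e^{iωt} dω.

F[g](ω) = \frac{104 \left(16 \omega^{2} + 233\right) e^{- 3 i \omega}}{256 \omega^{4} + 3360 \omega^{2} + 54289}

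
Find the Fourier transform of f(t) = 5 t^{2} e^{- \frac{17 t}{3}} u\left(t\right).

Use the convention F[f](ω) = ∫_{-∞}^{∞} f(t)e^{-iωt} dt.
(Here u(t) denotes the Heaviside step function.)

F(ω) = \frac{270}{\left(3 i \omega + 17\right)^{3}}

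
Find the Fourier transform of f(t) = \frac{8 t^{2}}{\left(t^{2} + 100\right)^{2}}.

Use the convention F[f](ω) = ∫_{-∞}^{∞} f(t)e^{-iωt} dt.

F(ω) = \frac{2 \pi \left(1 - 10 \left|{\omega}\right|\right) e^{- 10 \left|{\omega}\right|}}{5}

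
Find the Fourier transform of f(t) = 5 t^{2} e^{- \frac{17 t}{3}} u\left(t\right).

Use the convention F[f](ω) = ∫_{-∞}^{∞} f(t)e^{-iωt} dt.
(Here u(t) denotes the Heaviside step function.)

F(ω) = \frac{270}{\left(3 i \omega + 17\right)^{3}}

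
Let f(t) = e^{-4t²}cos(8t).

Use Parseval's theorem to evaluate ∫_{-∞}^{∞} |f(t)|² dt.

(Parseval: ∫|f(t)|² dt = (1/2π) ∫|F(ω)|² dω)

∫|f(t)|² dt = \frac{\sqrt{2} \sqrt{\pi} \left(1 + e^{8}\right)}{8 e^{8}}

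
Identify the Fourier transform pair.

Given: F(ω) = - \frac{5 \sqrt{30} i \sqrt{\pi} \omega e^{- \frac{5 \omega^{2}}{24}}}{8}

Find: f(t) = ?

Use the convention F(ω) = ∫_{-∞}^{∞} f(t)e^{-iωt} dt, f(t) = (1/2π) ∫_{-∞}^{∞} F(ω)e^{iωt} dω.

f(t) = 9 t e^{- \frac{6 t^{2}}{5}}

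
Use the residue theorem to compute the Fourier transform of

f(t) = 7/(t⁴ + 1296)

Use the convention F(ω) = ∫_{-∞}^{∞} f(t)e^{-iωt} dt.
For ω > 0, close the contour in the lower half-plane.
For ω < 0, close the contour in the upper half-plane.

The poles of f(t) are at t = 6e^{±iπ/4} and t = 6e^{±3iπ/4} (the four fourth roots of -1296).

Let g(z) = f(z)e^{-iωz}; for large |z| the factor e^{-iωz} decays in the lower half-plane when ω > 0 and in the upper half-plane when ω < 0.

Case ω > 0 (lower half-plane, clockwise contour ⇒ F(ω) = -2πi·ΣRes):
  Res_{z = - 3 \sqrt{2} - 3 \sqrt{2} i} g(z) = \frac{7 \sqrt{2} i \left(1 - i\right) e^{3 \sqrt{2} \omega \left(-1 + i\right)}}{1728}
  Res_{z = 3 \sqrt{2} - 3 \sqrt{2} i} g(z) = \frac{7 \sqrt{2} i \left(1 + i\right) e^{- 3 \sqrt{2} \omega \left(1 + i\right)}}{1728}
  F(ω) = -2πi·ΣRes = \frac{7 \sqrt{2} \pi \left(1 - i\right) \left(e^{6 \sqrt{2} i \omega} + i\right) e^{- 3 \sqrt{2} \omega \left(1 + i\right)}}{864} = \frac{7 \pi e^{- 3 \sqrt{2} \omega} \sin{\left(3 \sqrt{2} \omega + \frac{\pi}{4} \right)}}{216}

Case ω < 0 (upper half-plane, counterclockwise contour ⇒ F(ω) = +2πi·ΣRes):
  Res_{z = 3 \sqrt{2} + 3 \sqrt{2} i} g(z) = \frac{7 \sqrt{2} i \left(-1 + i\right) e^{3 \sqrt{2} \omega \left(1 - i\right)}}{1728}
  Res_{z = - 3 \sqrt{2} + 3 \sqrt{2} i} g(z) = \frac{7 \sqrt{2} \left(1 - i\right) e^{3 \sqrt{2} \omega \left(1 + i\right)}}{1728}
  F(ω) = 2πi·ΣRes = - \frac{7 \sqrt{2} i \pi \left(i \left(1 - i\right) e^{3 \sqrt{2} \omega \left(1 - i\right)} - \left(1 - i\right) e^{3 \sqrt{2} \omega \left(1 + i\right)}\right)}{864} = \frac{7 \pi e^{3 \sqrt{2} \omega} \cos{\left(3 \sqrt{2} \omega + \frac{\pi}{4} \right)}}{216}

Both cases combine into a single formula in |ω|:

F(ω) = \frac{7 \pi e^{- 3 \sqrt{2} \left|{\omega}\right|} \sin{\left(3 \sqrt{2} \left|{\omega}\right| + \frac{\pi}{4} \right)}}{216}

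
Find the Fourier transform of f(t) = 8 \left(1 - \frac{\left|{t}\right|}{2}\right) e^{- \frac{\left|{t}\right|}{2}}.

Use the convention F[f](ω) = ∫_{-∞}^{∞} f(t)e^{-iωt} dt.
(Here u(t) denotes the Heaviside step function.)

F(ω) = \frac{256 \omega^{2}}{\left(4 \omega^{2} + 1\right)^{2}}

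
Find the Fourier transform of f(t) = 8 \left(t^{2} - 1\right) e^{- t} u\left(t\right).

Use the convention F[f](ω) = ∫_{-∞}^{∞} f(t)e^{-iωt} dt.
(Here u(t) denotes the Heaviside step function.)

F(ω) = \frac{8 \left(2 i \omega - \left(i \omega + 1\right)^{3} + 2\right)}{\left(i \omega + 1\right)^{4}}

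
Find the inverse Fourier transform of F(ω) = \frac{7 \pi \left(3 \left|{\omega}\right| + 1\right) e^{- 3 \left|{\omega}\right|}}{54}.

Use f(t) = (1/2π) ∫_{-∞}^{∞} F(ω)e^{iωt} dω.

f(t) = \frac{7}{\left(t^{2} + 9\right)^{2}}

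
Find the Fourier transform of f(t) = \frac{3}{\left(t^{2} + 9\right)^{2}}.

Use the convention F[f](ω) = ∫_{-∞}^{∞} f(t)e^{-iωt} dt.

F(ω) = \frac{\pi \left(3 \left|{\omega}\right| + 1\right) e^{- 3 \left|{\omega}\right|}}{18}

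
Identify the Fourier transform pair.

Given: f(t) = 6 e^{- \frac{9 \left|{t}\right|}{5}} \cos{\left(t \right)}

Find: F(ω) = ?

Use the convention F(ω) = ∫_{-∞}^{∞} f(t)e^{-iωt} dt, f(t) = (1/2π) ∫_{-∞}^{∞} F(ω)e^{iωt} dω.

F(ω) = \frac{540 \left(25 \omega^{2} + 106\right)}{625 \omega^{4} + 2800 \omega^{2} + 11236}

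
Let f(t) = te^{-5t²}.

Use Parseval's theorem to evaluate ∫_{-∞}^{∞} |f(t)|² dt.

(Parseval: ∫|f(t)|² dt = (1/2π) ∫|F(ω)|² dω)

∫|f(t)|² dt = \frac{\sqrt{10} \sqrt{\pi}}{200}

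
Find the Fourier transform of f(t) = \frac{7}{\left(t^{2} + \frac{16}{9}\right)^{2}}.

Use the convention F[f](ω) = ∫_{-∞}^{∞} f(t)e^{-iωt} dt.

F(ω) = \frac{63 \pi \left(4 \left|{\omega}\right| + 3\right) e^{- \frac{4 \left|{\omega}\right|}{3}}}{128}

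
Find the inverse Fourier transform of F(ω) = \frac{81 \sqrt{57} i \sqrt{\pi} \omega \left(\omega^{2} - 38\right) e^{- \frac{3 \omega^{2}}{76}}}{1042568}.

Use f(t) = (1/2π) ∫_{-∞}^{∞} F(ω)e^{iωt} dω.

f(t) = 3 t^{3} e^{- \frac{19 t^{2}}{3}}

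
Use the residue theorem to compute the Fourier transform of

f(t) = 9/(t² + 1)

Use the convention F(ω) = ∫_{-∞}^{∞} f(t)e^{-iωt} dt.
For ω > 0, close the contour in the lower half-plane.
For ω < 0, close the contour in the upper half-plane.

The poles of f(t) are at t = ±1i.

Let g(z) = f(z)e^{-iωz}; for large |z| the factor e^{-iωz} decays in the lower half-plane when ω > 0 and in the upper half-plane when ω < 0.

Case ω > 0 (lower half-plane, clockwise contour ⇒ F(ω) = -2πi·ΣRes):
  Res_{z = - i} g(z) = \frac{9 i e^{- \omega}}{2}
  F(ω) = -2πi·ΣRes = 9 \pi e^{- \omega}

Case ω < 0 (upper half-plane, counterclockwise contour ⇒ F(ω) = +2πi·ΣRes):
  Res_{z = i} g(z) = - \frac{9 i e^{\omega}}{2}
  F(ω) = 2πi·ΣRes = 9 \pi e^{\omega}

Both cases combine into a single formula in |ω|:

F(ω) = 9 \pi e^{- \left|{\omega}\right|}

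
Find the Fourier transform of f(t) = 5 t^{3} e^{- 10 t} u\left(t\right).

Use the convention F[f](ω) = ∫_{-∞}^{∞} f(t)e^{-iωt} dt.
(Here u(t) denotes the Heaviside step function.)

F(ω) = \frac{30}{\left(i \omega + 10\right)^{4}}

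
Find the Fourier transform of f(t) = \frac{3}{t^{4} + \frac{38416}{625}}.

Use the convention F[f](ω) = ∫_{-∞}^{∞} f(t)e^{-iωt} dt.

F(ω) = \frac{375 \pi e^{- \frac{7 \sqrt{2} \left|{\omega}\right|}{5}} \sin{\left(\frac{7 \sqrt{2} \left|{\omega}\right|}{5} + \frac{\pi}{4} \right)}}{2744}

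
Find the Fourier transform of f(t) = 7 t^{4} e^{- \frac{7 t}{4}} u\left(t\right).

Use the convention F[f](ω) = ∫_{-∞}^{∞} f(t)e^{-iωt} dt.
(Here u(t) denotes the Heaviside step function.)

F(ω) = \frac{172032}{\left(4 i \omega + 7\right)^{5}}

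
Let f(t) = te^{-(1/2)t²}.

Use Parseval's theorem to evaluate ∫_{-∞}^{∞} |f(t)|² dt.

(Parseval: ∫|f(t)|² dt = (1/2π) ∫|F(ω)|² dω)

∫|f(t)|² dt = \frac{\sqrt{\pi}}{2}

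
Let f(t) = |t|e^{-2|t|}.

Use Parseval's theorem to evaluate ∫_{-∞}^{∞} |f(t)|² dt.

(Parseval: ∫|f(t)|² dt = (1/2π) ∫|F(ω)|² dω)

∫|f(t)|² dt = \frac{1}{16}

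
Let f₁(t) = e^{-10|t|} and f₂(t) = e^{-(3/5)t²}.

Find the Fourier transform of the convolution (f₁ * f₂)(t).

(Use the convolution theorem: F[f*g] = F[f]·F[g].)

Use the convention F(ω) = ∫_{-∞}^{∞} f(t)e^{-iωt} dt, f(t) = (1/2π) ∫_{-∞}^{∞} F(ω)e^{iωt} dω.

F[f₁*f₂](ω) = \frac{20 \sqrt{15} \sqrt{\pi} e^{- \frac{5 \omega^{2}}{12}}}{3 \left(\omega^{2} + 100\right)}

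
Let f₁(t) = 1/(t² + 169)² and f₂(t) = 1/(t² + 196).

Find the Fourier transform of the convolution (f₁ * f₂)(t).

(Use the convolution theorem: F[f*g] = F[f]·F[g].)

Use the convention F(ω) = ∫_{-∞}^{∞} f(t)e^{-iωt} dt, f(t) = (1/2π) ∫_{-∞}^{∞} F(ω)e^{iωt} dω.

F[f₁*f₂](ω) = \frac{\pi^{2} \left(13 \left|{\omega}\right| + 1\right) e^{- 27 \left|{\omega}\right|}}{61516}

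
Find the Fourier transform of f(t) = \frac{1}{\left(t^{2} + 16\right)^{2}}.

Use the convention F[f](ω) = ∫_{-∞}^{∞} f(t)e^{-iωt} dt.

F(ω) = \frac{\pi \left(4 \left|{\omega}\right| + 1\right) e^{- 4 \left|{\omega}\right|}}{128}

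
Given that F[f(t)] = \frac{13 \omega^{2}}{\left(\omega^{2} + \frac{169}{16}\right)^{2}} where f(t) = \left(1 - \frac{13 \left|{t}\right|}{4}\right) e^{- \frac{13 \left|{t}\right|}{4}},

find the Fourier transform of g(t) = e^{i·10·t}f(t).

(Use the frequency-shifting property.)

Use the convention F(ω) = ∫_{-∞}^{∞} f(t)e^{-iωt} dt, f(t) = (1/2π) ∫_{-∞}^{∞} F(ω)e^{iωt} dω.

F[g](ω) = \frac{3328 \left(\omega - 10\right)^{2}}{\left(16 \left(\omega - 10\right)^{2} + 169\right)^{2}}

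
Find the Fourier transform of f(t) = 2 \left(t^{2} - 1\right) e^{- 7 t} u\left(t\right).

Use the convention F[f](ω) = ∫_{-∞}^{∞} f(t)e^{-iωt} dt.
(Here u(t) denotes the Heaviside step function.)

F(ω) = \frac{2 \left(2 i \omega - \left(i \omega + 7\right)^{3} + 14\right)}{\left(i \omega + 7\right)^{4}}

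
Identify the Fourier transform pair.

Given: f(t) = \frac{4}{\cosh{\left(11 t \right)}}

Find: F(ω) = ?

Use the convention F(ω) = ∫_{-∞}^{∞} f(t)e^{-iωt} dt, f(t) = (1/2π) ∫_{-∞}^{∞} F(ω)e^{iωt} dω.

F(ω) = \frac{4 \pi}{11 \cosh{\left(\frac{\pi \omega}{22} \right)}}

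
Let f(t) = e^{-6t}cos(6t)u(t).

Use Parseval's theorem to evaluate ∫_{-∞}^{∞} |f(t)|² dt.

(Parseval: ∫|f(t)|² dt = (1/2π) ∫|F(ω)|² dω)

∫|f(t)|² dt = \frac{1}{16}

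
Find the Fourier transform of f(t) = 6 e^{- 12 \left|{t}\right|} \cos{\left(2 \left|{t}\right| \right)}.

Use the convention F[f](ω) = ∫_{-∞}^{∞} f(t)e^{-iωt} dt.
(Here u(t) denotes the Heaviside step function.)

F(ω) = \frac{144 \left(\omega^{2} + 148\right)}{\omega^{4} + 280 \omega^{2} + 21904}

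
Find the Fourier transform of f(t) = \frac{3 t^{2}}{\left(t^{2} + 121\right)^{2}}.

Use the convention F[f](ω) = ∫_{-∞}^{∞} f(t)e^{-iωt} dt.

F(ω) = \frac{3 \pi \left(1 - 11 \left|{\omega}\right|\right) e^{- 11 \left|{\omega}\right|}}{22}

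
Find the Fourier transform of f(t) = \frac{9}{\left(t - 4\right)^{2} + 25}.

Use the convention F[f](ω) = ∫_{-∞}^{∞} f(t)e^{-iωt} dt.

F(ω) = \frac{9 \pi e^{- 4 i \omega - 5 \left|{\omega}\right|}}{5}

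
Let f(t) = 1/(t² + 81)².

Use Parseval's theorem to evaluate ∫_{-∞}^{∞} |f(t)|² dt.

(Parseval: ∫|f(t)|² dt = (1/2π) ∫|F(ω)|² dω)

∫|f(t)|² dt = \frac{5 \pi}{76527504}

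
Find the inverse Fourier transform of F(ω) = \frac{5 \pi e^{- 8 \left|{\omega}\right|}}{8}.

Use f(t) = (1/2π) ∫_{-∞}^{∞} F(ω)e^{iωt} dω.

f(t) = \frac{5}{t^{2} + 64}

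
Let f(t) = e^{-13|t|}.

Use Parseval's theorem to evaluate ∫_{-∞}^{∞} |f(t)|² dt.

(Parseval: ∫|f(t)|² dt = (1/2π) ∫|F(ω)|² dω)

∫|f(t)|² dt = \frac{1}{13}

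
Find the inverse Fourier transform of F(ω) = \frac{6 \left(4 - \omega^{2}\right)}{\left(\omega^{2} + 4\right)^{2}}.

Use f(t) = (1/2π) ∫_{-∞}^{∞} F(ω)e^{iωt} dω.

f(t) = 3 e^{- 2 \left|{t}\right|} \left|{t}\right|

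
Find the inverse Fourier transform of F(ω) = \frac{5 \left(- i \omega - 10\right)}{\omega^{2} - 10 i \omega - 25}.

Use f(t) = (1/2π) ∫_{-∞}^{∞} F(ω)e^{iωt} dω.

f(t) = 5 \left(5 t + 1\right) e^{- 5 t} u\left(t\right)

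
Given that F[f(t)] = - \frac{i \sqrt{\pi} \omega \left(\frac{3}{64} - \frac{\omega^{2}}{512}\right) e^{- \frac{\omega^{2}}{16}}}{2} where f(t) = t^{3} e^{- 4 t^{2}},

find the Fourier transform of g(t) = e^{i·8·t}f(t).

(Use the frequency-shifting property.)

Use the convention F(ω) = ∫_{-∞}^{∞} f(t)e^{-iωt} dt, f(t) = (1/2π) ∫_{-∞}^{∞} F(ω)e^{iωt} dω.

F[g](ω) = \frac{i \sqrt{\pi} \left(\omega - 8\right) \left(\left(\omega - 8\right)^{2} - 24\right) e^{- \frac{\left(\omega - 8\right)^{2}}{16}}}{1024}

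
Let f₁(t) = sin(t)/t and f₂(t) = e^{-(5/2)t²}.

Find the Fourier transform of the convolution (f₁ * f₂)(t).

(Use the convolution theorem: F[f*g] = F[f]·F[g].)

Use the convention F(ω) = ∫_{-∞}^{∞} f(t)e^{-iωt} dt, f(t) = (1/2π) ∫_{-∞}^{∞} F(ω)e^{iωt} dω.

F[f₁*f₂](ω) = \begin{cases} \frac{\sqrt{10} \pi^{\frac{3}{2}} e^{- \frac{\omega^{2}}{10}}}{5} & \text{for}\: \omega > -1 \wedge \omega < 1 \\0 & \text{otherwise} \end{cases}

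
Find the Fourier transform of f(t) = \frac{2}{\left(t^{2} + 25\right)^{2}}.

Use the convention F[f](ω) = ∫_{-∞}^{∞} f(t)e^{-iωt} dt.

F(ω) = \frac{\pi \left(5 \left|{\omega}\right| + 1\right) e^{- 5 \left|{\omega}\right|}}{125}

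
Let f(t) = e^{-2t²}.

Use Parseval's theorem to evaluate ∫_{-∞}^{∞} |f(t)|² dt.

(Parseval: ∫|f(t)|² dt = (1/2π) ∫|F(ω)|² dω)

∫|f(t)|² dt = \frac{\sqrt{\pi}}{2}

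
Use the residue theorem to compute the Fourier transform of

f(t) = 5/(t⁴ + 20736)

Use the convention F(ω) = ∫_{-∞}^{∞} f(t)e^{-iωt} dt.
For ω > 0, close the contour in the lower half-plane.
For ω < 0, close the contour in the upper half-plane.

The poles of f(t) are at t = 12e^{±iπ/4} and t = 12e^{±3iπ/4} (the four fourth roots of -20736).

Let g(z) = f(z)e^{-iωz}; for large |z| the factor e^{-iωz} decays in the lower half-plane when ω > 0 and in the upper half-plane when ω < 0.

Case ω > 0 (lower half-plane, clockwise contour ⇒ F(ω) = -2πi·ΣRes):
  Res_{z = - 6 \sqrt{2} - 6 \sqrt{2} i} g(z) = \frac{5 \sqrt{2} i \left(1 - i\right) e^{6 \sqrt{2} \omega \left(-1 + i\right)}}{13824}
  Res_{z = 6 \sqrt{2} - 6 \sqrt{2} i} g(z) = \frac{5 \sqrt{2} i \left(1 + i\right) e^{- 6 \sqrt{2} \omega \left(1 + i\right)}}{13824}
  F(ω) = -2πi·ΣRes = \frac{5 \sqrt{2} \pi \left(1 - i\right) \left(e^{12 \sqrt{2} i \omega} + i\right) e^{- 6 \sqrt{2} \omega \left(1 + i\right)}}{6912} = \frac{5 \pi e^{- 6 \sqrt{2} \omega} \sin{\left(6 \sqrt{2} \omega + \frac{\pi}{4} \right)}}{1728}

Case ω < 0 (upper half-plane, counterclockwise contour ⇒ F(ω) = +2πi·ΣRes):
  Res_{z = 6 \sqrt{2} + 6 \sqrt{2} i} g(z) = \frac{5 \sqrt{2} i \left(-1 + i\right) e^{6 \sqrt{2} \omega \left(1 - i\right)}}{13824}
  Res_{z = - 6 \sqrt{2} + 6 \sqrt{2} i} g(z) = \frac{5 \sqrt{2} \left(1 - i\right) e^{6 \sqrt{2} \omega \left(1 + i\right)}}{13824}
  F(ω) = 2πi·ΣRes = - \frac{5 \sqrt{2} i \pi \left(i \left(1 - i\right) e^{6 \sqrt{2} \omega \left(1 - i\right)} - \left(1 - i\right) e^{6 \sqrt{2} \omega \left(1 + i\right)}\right)}{6912} = \frac{5 \pi e^{6 \sqrt{2} \omega} \cos{\left(6 \sqrt{2} \omega + \frac{\pi}{4} \right)}}{1728}

Both cases combine into a single formula in |ω|:

F(ω) = \frac{5 \pi e^{- 6 \sqrt{2} \left|{\omega}\right|} \sin{\left(6 \sqrt{2} \left|{\omega}\right| + \frac{\pi}{4} \right)}}{1728}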